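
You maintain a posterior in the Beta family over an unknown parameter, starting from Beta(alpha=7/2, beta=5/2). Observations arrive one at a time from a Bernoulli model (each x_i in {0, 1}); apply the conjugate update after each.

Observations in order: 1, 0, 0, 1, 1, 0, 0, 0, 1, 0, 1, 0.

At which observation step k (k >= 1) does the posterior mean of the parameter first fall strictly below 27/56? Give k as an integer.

k = 8

obs 1: x=1 → posterior Beta(9/2, 5/2)
obs 2: x=0 → posterior Beta(9/2, 7/2)
obs 3: x=0 → posterior Beta(9/2, 9/2)
obs 4: x=1 → posterior Beta(11/2, 9/2)
obs 5: x=1 → posterior Beta(13/2, 9/2)
obs 6: x=0 → posterior Beta(13/2, 11/2)
obs 7: x=0 → posterior Beta(13/2, 13/2)
obs 8: x=0 → posterior Beta(13/2, 15/2)
obs 9: x=1 → posterior Beta(15/2, 15/2)
obs 10: x=0 → posterior Beta(15/2, 17/2)
obs 11: x=1 → posterior Beta(17/2, 17/2)
obs 12: x=0 → posterior Beta(17/2, 19/2)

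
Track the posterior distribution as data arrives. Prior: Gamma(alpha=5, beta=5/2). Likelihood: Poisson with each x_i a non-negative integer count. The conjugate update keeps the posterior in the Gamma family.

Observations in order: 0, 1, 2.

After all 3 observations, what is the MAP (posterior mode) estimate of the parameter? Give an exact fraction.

obs 1: x=0 → posterior Gamma(5, 7/2)
obs 2: x=1 → posterior Gamma(6, 9/2)
obs 3: x=2 → posterior Gamma(8, 11/2)

14/11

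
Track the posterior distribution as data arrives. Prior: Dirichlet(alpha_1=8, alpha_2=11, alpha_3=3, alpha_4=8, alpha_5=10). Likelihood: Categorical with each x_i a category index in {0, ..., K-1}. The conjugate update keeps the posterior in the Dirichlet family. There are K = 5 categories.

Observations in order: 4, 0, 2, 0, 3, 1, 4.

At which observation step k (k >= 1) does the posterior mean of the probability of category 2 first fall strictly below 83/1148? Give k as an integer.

obs 1: x=4 → posterior Dirichlet(8, 11, 3, 8, 11)
obs 2: x=0 → posterior Dirichlet(9, 11, 3, 8, 11)
obs 3: x=2 → posterior Dirichlet(9, 11, 4, 8, 11)
obs 4: x=0 → posterior Dirichlet(10, 11, 4, 8, 11)
obs 5: x=3 → posterior Dirichlet(10, 11, 4, 9, 11)
obs 6: x=1 → posterior Dirichlet(10, 12, 4, 9, 11)
obs 7: x=4 → posterior Dirichlet(10, 12, 4, 9, 12)

k = 2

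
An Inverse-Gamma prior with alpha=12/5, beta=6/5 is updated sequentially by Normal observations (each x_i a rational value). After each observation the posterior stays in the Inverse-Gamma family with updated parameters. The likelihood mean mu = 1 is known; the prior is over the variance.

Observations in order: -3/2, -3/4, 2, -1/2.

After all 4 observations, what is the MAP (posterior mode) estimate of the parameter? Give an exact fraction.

133/96

obs 1: x=-3/2 → posterior Inverse-Gamma(29/10, 173/40)
obs 2: x=-3/4 → posterior Inverse-Gamma(17/5, 937/160)
obs 3: x=2 → posterior Inverse-Gamma(39/10, 1017/160)
obs 4: x=-1/2 → posterior Inverse-Gamma(22/5, 1197/160)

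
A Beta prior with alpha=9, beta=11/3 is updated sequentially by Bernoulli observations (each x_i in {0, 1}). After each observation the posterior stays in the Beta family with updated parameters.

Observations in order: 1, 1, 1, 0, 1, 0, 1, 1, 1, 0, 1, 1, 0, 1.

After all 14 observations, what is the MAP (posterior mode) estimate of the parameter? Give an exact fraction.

27/37

obs 1: x=1 → posterior Beta(10, 11/3)
obs 2: x=1 → posterior Beta(11, 11/3)
obs 3: x=1 → posterior Beta(12, 11/3)
obs 4: x=0 → posterior Beta(12, 14/3)
obs 5: x=1 → posterior Beta(13, 14/3)
obs 6: x=0 → posterior Beta(13, 17/3)
obs 7: x=1 → posterior Beta(14, 17/3)
obs 8: x=1 → posterior Beta(15, 17/3)
obs 9: x=1 → posterior Beta(16, 17/3)
obs 10: x=0 → posterior Beta(16, 20/3)
obs 11: x=1 → posterior Beta(17, 20/3)
obs 12: x=1 → posterior Beta(18, 20/3)
obs 13: x=0 → posterior Beta(18, 23/3)
obs 14: x=1 → posterior Beta(19, 23/3)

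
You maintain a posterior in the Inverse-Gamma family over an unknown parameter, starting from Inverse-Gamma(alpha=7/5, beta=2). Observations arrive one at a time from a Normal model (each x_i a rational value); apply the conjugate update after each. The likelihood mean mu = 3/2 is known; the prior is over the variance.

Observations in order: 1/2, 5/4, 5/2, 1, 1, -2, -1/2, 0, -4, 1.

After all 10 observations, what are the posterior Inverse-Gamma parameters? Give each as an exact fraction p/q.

alpha=32/5, beta=889/32

obs 1: x=1/2 → posterior Inverse-Gamma(19/10, 5/2)
obs 2: x=5/4 → posterior Inverse-Gamma(12/5, 81/32)
obs 3: x=5/2 → posterior Inverse-Gamma(29/10, 97/32)
obs 4: x=1 → posterior Inverse-Gamma(17/5, 101/32)
obs 5: x=1 → posterior Inverse-Gamma(39/10, 105/32)
obs 6: x=-2 → posterior Inverse-Gamma(22/5, 301/32)
obs 7: x=-1/2 → posterior Inverse-Gamma(49/10, 365/32)
obs 8: x=0 → posterior Inverse-Gamma(27/5, 401/32)
obs 9: x=-4 → posterior Inverse-Gamma(59/10, 885/32)
obs 10: x=1 → posterior Inverse-Gamma(32/5, 889/32)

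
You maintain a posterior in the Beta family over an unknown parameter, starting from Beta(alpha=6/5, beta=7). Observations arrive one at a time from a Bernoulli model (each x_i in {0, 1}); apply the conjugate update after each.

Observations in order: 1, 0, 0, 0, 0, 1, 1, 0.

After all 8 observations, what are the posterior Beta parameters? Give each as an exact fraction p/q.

alpha=21/5, beta=12

obs 1: x=1 → posterior Beta(11/5, 7)
obs 2: x=0 → posterior Beta(11/5, 8)
obs 3: x=0 → posterior Beta(11/5, 9)
obs 4: x=0 → posterior Beta(11/5, 10)
obs 5: x=0 → posterior Beta(11/5, 11)
obs 6: x=1 → posterior Beta(16/5, 11)
obs 7: x=1 → posterior Beta(21/5, 11)
obs 8: x=0 → posterior Beta(21/5, 12)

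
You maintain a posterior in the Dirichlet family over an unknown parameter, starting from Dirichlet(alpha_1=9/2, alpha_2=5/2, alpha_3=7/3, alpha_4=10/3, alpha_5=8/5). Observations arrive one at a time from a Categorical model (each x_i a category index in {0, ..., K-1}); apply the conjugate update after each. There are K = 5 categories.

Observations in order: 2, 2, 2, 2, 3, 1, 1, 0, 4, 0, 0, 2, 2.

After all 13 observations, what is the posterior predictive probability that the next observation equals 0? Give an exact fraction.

obs 1: x=2 → posterior Dirichlet(9/2, 5/2, 10/3, 10/3, 8/5)
obs 2: x=2 → posterior Dirichlet(9/2, 5/2, 13/3, 10/3, 8/5)
obs 3: x=2 → posterior Dirichlet(9/2, 5/2, 16/3, 10/3, 8/5)
obs 4: x=2 → posterior Dirichlet(9/2, 5/2, 19/3, 10/3, 8/5)
obs 5: x=3 → posterior Dirichlet(9/2, 5/2, 19/3, 13/3, 8/5)
obs 6: x=1 → posterior Dirichlet(9/2, 7/2, 19/3, 13/3, 8/5)
obs 7: x=1 → posterior Dirichlet(9/2, 9/2, 19/3, 13/3, 8/5)
obs 8: x=0 → posterior Dirichlet(11/2, 9/2, 19/3, 13/3, 8/5)
obs 9: x=4 → posterior Dirichlet(11/2, 9/2, 19/3, 13/3, 13/5)
obs 10: x=0 → posterior Dirichlet(13/2, 9/2, 19/3, 13/3, 13/5)
obs 11: x=0 → posterior Dirichlet(15/2, 9/2, 19/3, 13/3, 13/5)
obs 12: x=2 → posterior Dirichlet(15/2, 9/2, 22/3, 13/3, 13/5)
obs 13: x=2 → posterior Dirichlet(15/2, 9/2, 25/3, 13/3, 13/5)

225/818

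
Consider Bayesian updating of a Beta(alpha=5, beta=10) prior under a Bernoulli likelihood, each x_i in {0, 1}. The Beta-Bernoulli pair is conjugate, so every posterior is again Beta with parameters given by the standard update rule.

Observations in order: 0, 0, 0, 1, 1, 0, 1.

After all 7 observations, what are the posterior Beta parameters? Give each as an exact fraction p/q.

obs 1: x=0 → posterior Beta(5, 11)
obs 2: x=0 → posterior Beta(5, 12)
obs 3: x=0 → posterior Beta(5, 13)
obs 4: x=1 → posterior Beta(6, 13)
obs 5: x=1 → posterior Beta(7, 13)
obs 6: x=0 → posterior Beta(7, 14)
obs 7: x=1 → posterior Beta(8, 14)

alpha=8, beta=14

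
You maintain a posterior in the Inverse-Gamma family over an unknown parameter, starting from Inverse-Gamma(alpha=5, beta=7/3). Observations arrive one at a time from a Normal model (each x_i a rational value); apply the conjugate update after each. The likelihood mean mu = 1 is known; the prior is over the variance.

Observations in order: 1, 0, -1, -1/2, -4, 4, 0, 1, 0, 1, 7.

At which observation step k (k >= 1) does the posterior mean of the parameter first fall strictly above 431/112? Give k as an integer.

k = 11

obs 1: x=1 → posterior Inverse-Gamma(11/2, 7/3)
obs 2: x=0 → posterior Inverse-Gamma(6, 17/6)
obs 3: x=-1 → posterior Inverse-Gamma(13/2, 29/6)
obs 4: x=-1/2 → posterior Inverse-Gamma(7, 143/24)
obs 5: x=-4 → posterior Inverse-Gamma(15/2, 443/24)
obs 6: x=4 → posterior Inverse-Gamma(8, 551/24)
obs 7: x=0 → posterior Inverse-Gamma(17/2, 563/24)
obs 8: x=1 → posterior Inverse-Gamma(9, 563/24)
obs 9: x=0 → posterior Inverse-Gamma(19/2, 575/24)
obs 10: x=1 → posterior Inverse-Gamma(10, 575/24)
obs 11: x=7 → posterior Inverse-Gamma(21/2, 1007/24)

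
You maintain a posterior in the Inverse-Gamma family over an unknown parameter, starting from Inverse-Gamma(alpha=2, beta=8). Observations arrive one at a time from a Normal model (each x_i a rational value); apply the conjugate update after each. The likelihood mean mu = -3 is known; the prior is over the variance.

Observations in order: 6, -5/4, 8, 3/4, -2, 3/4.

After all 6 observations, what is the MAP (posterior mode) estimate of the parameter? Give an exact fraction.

4003/192

obs 1: x=6 → posterior Inverse-Gamma(5/2, 97/2)
obs 2: x=-5/4 → posterior Inverse-Gamma(3, 1601/32)
obs 3: x=8 → posterior Inverse-Gamma(7/2, 3537/32)
obs 4: x=3/4 → posterior Inverse-Gamma(4, 1881/16)
obs 5: x=-2 → posterior Inverse-Gamma(9/2, 1889/16)
obs 6: x=3/4 → posterior Inverse-Gamma(5, 4003/32)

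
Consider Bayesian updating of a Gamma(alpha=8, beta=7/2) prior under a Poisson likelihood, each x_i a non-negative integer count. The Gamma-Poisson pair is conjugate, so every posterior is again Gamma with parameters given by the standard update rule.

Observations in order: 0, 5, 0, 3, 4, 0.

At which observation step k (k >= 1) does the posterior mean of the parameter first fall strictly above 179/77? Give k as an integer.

obs 1: x=0 → posterior Gamma(8, 9/2)
obs 2: x=5 → posterior Gamma(13, 11/2)
obs 3: x=0 → posterior Gamma(13, 13/2)
obs 4: x=3 → posterior Gamma(16, 15/2)
obs 5: x=4 → posterior Gamma(20, 17/2)
obs 6: x=0 → posterior Gamma(20, 19/2)

k = 2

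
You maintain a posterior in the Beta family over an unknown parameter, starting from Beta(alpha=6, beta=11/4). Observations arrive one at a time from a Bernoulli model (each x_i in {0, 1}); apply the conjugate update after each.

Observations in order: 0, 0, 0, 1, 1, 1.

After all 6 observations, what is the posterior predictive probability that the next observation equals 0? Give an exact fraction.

23/59

obs 1: x=0 → posterior Beta(6, 15/4)
obs 2: x=0 → posterior Beta(6, 19/4)
obs 3: x=0 → posterior Beta(6, 23/4)
obs 4: x=1 → posterior Beta(7, 23/4)
obs 5: x=1 → posterior Beta(8, 23/4)
obs 6: x=1 → posterior Beta(9, 23/4)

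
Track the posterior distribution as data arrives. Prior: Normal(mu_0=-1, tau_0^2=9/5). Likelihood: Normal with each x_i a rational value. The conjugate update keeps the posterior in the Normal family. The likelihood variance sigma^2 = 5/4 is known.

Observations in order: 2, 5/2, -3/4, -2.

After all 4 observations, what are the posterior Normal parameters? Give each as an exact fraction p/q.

mu_0=38/169, tau_0^2=45/169

obs 1: x=2 → posterior Normal(47/61, 45/61)
obs 2: x=5/2 → posterior Normal(137/97, 45/97)
obs 3: x=-3/4 → posterior Normal(110/133, 45/133)
obs 4: x=-2 → posterior Normal(38/169, 45/169)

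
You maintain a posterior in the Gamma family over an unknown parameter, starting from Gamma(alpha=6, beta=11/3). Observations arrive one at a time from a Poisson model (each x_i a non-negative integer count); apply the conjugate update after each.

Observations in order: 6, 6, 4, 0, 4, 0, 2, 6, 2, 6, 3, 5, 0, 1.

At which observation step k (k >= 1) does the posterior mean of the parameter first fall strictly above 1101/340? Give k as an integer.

k = 3

obs 1: x=6 → posterior Gamma(12, 14/3)
obs 2: x=6 → posterior Gamma(18, 17/3)
obs 3: x=4 → posterior Gamma(22, 20/3)
obs 4: x=0 → posterior Gamma(22, 23/3)
obs 5: x=4 → posterior Gamma(26, 26/3)
obs 6: x=0 → posterior Gamma(26, 29/3)
obs 7: x=2 → posterior Gamma(28, 32/3)
obs 8: x=6 → posterior Gamma(34, 35/3)
obs 9: x=2 → posterior Gamma(36, 38/3)
obs 10: x=6 → posterior Gamma(42, 41/3)
obs 11: x=3 → posterior Gamma(45, 44/3)
obs 12: x=5 → posterior Gamma(50, 47/3)
obs 13: x=0 → posterior Gamma(50, 50/3)
obs 14: x=1 → posterior Gamma(51, 53/3)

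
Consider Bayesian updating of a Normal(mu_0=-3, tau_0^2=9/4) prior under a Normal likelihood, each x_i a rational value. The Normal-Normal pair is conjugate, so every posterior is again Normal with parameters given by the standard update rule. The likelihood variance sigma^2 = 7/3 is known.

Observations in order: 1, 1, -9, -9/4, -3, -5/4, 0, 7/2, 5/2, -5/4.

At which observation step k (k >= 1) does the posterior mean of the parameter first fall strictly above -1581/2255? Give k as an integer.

k = 2

obs 1: x=1 → posterior Normal(-57/55, 63/55)
obs 2: x=1 → posterior Normal(-15/41, 63/82)
obs 3: x=-9 → posterior Normal(-273/109, 63/109)
obs 4: x=-9/4 → posterior Normal(-1335/544, 63/136)
obs 5: x=-3 → posterior Normal(-1659/652, 63/163)
obs 6: x=-5/4 → posterior Normal(-897/380, 63/190)
obs 7: x=0 → posterior Normal(-897/434, 9/31)
obs 8: x=7/2 → posterior Normal(-177/122, 63/244)
obs 9: x=5/2 → posterior Normal(-573/542, 63/271)
obs 10: x=-5/4 → posterior Normal(-1281/1192, 63/298)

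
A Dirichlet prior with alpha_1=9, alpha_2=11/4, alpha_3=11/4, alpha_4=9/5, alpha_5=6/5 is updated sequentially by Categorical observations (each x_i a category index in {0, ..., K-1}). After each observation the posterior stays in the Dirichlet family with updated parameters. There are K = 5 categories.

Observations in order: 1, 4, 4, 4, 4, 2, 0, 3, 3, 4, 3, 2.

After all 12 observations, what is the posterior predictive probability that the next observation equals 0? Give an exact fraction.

20/59

obs 1: x=1 → posterior Dirichlet(9, 15/4, 11/4, 9/5, 6/5)
obs 2: x=4 → posterior Dirichlet(9, 15/4, 11/4, 9/5, 11/5)
obs 3: x=4 → posterior Dirichlet(9, 15/4, 11/4, 9/5, 16/5)
obs 4: x=4 → posterior Dirichlet(9, 15/4, 11/4, 9/5, 21/5)
obs 5: x=4 → posterior Dirichlet(9, 15/4, 11/4, 9/5, 26/5)
obs 6: x=2 → posterior Dirichlet(9, 15/4, 15/4, 9/5, 26/5)
obs 7: x=0 → posterior Dirichlet(10, 15/4, 15/4, 9/5, 26/5)
obs 8: x=3 → posterior Dirichlet(10, 15/4, 15/4, 14/5, 26/5)
obs 9: x=3 → posterior Dirichlet(10, 15/4, 15/4, 19/5, 26/5)
obs 10: x=4 → posterior Dirichlet(10, 15/4, 15/4, 19/5, 31/5)
obs 11: x=3 → posterior Dirichlet(10, 15/4, 15/4, 24/5, 31/5)
obs 12: x=2 → posterior Dirichlet(10, 15/4, 19/4, 24/5, 31/5)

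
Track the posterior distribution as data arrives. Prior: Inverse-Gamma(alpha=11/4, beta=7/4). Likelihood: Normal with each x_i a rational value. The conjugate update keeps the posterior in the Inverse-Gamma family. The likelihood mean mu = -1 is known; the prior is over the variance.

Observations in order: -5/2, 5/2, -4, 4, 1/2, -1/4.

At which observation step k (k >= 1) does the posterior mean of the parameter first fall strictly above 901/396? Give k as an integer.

obs 1: x=-5/2 → posterior Inverse-Gamma(13/4, 23/8)
obs 2: x=5/2 → posterior Inverse-Gamma(15/4, 9)
obs 3: x=-4 → posterior Inverse-Gamma(17/4, 27/2)
obs 4: x=4 → posterior Inverse-Gamma(19/4, 26)
obs 5: x=1/2 → posterior Inverse-Gamma(21/4, 217/8)
obs 6: x=-1/4 → posterior Inverse-Gamma(23/4, 877/32)

k = 2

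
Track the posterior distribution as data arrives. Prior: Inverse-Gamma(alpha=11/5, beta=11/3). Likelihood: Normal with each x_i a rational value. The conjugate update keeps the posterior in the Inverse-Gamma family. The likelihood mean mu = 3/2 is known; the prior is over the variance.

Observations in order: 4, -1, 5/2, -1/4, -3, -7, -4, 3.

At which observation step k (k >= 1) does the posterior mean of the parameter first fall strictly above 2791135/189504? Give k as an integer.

k = 7

obs 1: x=4 → posterior Inverse-Gamma(27/10, 163/24)
obs 2: x=-1 → posterior Inverse-Gamma(16/5, 119/12)
obs 3: x=5/2 → posterior Inverse-Gamma(37/10, 125/12)
obs 4: x=-1/4 → posterior Inverse-Gamma(21/5, 1147/96)
obs 5: x=-3 → posterior Inverse-Gamma(47/10, 2119/96)
obs 6: x=-7 → posterior Inverse-Gamma(26/5, 5587/96)
obs 7: x=-4 → posterior Inverse-Gamma(57/10, 7039/96)
obs 8: x=3 → posterior Inverse-Gamma(31/5, 7147/96)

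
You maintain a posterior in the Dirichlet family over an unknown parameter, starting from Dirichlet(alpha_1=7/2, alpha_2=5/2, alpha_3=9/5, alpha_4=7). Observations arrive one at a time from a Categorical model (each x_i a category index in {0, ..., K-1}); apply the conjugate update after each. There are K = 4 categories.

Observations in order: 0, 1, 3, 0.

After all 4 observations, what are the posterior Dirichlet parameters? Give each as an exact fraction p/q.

alpha_1=11/2, alpha_2=7/2, alpha_3=9/5, alpha_4=8

obs 1: x=0 → posterior Dirichlet(9/2, 5/2, 9/5, 7)
obs 2: x=1 → posterior Dirichlet(9/2, 7/2, 9/5, 7)
obs 3: x=3 → posterior Dirichlet(9/2, 7/2, 9/5, 8)
obs 4: x=0 → posterior Dirichlet(11/2, 7/2, 9/5, 8)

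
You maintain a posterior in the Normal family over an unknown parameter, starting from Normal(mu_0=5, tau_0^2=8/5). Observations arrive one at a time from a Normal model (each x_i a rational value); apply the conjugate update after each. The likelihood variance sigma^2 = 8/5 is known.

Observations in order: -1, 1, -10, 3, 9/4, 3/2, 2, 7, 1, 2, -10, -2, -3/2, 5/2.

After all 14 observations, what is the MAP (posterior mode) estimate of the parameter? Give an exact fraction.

obs 1: x=-1 → posterior Normal(2, 4/5)
obs 2: x=1 → posterior Normal(5/3, 8/15)
obs 3: x=-10 → posterior Normal(-5/4, 2/5)
obs 4: x=3 → posterior Normal(-2/5, 8/25)
obs 5: x=9/4 → posterior Normal(1/24, 4/15)
obs 6: x=3/2 → posterior Normal(1/4, 8/35)
obs 7: x=2 → posterior Normal(15/32, 1/5)
obs 8: x=7 → posterior Normal(43/36, 8/45)
obs 9: x=1 → posterior Normal(47/40, 4/25)
obs 10: x=2 → posterior Normal(5/4, 8/55)
obs 11: x=-10 → posterior Normal(5/16, 2/15)
obs 12: x=-2 → posterior Normal(7/52, 8/65)
obs 13: x=-3/2 → posterior Normal(1/56, 4/35)
obs 14: x=5/2 → posterior Normal(11/60, 8/75)

11/60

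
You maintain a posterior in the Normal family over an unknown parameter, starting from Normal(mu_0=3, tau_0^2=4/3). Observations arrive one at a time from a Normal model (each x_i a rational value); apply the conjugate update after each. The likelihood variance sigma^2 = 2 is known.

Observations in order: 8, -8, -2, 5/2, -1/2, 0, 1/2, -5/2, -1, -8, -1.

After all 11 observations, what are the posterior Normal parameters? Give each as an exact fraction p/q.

mu_0=-3/5, tau_0^2=4/25

obs 1: x=8 → posterior Normal(5, 4/5)
obs 2: x=-8 → posterior Normal(9/7, 4/7)
obs 3: x=-2 → posterior Normal(5/9, 4/9)
obs 4: x=5/2 → posterior Normal(10/11, 4/11)
obs 5: x=-1/2 → posterior Normal(9/13, 4/13)
obs 6: x=0 → posterior Normal(3/5, 4/15)
obs 7: x=1/2 → posterior Normal(10/17, 4/17)
obs 8: x=-5/2 → posterior Normal(5/19, 4/19)
obs 9: x=-1 → posterior Normal(1/7, 4/21)
obs 10: x=-8 → posterior Normal(-13/23, 4/23)
obs 11: x=-1 → posterior Normal(-3/5, 4/25)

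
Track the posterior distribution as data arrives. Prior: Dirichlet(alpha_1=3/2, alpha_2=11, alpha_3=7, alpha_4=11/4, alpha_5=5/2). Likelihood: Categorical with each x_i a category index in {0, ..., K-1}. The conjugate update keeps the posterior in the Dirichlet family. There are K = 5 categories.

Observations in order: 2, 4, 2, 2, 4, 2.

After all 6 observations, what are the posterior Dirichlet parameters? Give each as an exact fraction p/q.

obs 1: x=2 → posterior Dirichlet(3/2, 11, 8, 11/4, 5/2)
obs 2: x=4 → posterior Dirichlet(3/2, 11, 8, 11/4, 7/2)
obs 3: x=2 → posterior Dirichlet(3/2, 11, 9, 11/4, 7/2)
obs 4: x=2 → posterior Dirichlet(3/2, 11, 10, 11/4, 7/2)
obs 5: x=4 → posterior Dirichlet(3/2, 11, 10, 11/4, 9/2)
obs 6: x=2 → posterior Dirichlet(3/2, 11, 11, 11/4, 9/2)

alpha_1=3/2, alpha_2=11, alpha_3=11, alpha_4=11/4, alpha_5=9/2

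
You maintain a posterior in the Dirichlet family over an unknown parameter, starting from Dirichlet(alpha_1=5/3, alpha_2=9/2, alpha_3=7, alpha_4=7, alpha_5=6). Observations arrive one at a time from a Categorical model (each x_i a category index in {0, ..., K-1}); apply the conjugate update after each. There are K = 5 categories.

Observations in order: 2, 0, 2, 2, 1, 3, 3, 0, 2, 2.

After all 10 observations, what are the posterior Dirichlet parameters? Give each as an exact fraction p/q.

obs 1: x=2 → posterior Dirichlet(5/3, 9/2, 8, 7, 6)
obs 2: x=0 → posterior Dirichlet(8/3, 9/2, 8, 7, 6)
obs 3: x=2 → posterior Dirichlet(8/3, 9/2, 9, 7, 6)
obs 4: x=2 → posterior Dirichlet(8/3, 9/2, 10, 7, 6)
obs 5: x=1 → posterior Dirichlet(8/3, 11/2, 10, 7, 6)
obs 6: x=3 → posterior Dirichlet(8/3, 11/2, 10, 8, 6)
obs 7: x=3 → posterior Dirichlet(8/3, 11/2, 10, 9, 6)
obs 8: x=0 → posterior Dirichlet(11/3, 11/2, 10, 9, 6)
obs 9: x=2 → posterior Dirichlet(11/3, 11/2, 11, 9, 6)
obs 10: x=2 → posterior Dirichlet(11/3, 11/2, 12, 9, 6)

alpha_1=11/3, alpha_2=11/2, alpha_3=12, alpha_4=9, alpha_5=6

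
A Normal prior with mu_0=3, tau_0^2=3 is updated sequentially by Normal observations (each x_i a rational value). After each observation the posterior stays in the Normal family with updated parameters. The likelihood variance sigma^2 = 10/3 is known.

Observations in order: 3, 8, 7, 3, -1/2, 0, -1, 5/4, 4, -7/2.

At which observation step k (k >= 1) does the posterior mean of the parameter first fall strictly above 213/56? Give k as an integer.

k = 2

obs 1: x=3 → posterior Normal(3, 30/19)
obs 2: x=8 → posterior Normal(129/28, 15/14)
obs 3: x=7 → posterior Normal(192/37, 30/37)
obs 4: x=3 → posterior Normal(219/46, 15/23)
obs 5: x=-1/2 → posterior Normal(39/10, 6/11)
obs 6: x=0 → posterior Normal(429/128, 15/32)
obs 7: x=-1 → posterior Normal(411/146, 30/73)
obs 8: x=5/4 → posterior Normal(867/328, 15/41)
obs 9: x=4 → posterior Normal(1011/364, 30/91)
obs 10: x=-7/2 → posterior Normal(177/80, 3/10)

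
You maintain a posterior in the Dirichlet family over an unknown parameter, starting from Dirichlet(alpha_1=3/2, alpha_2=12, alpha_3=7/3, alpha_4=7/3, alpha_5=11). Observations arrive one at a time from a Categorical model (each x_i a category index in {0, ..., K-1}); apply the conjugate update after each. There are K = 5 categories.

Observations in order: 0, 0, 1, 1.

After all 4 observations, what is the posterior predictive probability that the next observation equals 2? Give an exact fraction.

14/199

obs 1: x=0 → posterior Dirichlet(5/2, 12, 7/3, 7/3, 11)
obs 2: x=0 → posterior Dirichlet(7/2, 12, 7/3, 7/3, 11)
obs 3: x=1 → posterior Dirichlet(7/2, 13, 7/3, 7/3, 11)
obs 4: x=1 → posterior Dirichlet(7/2, 14, 7/3, 7/3, 11)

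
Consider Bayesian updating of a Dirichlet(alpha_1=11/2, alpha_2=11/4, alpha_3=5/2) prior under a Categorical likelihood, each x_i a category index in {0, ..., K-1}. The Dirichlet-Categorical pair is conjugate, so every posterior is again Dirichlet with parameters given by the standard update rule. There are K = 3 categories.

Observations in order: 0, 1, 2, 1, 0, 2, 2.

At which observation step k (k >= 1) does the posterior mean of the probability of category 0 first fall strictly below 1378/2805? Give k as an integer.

obs 1: x=0 → posterior Dirichlet(13/2, 11/4, 5/2)
obs 2: x=1 → posterior Dirichlet(13/2, 15/4, 5/2)
obs 3: x=2 → posterior Dirichlet(13/2, 15/4, 7/2)
obs 4: x=1 → posterior Dirichlet(13/2, 19/4, 7/2)
obs 5: x=0 → posterior Dirichlet(15/2, 19/4, 7/2)
obs 6: x=2 → posterior Dirichlet(15/2, 19/4, 9/2)
obs 7: x=2 → posterior Dirichlet(15/2, 19/4, 11/2)

k = 3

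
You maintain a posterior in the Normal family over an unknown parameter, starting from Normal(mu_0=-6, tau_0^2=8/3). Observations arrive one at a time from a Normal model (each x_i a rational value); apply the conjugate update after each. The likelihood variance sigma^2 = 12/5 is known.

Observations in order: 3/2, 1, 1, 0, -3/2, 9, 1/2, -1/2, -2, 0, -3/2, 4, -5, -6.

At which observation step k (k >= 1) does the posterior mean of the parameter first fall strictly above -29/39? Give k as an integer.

k = 3

obs 1: x=3/2 → posterior Normal(-39/19, 24/19)
obs 2: x=1 → posterior Normal(-1, 24/29)
obs 3: x=1 → posterior Normal(-19/39, 8/13)
obs 4: x=0 → posterior Normal(-19/49, 24/49)
obs 5: x=-3/2 → posterior Normal(-34/59, 24/59)
obs 6: x=9 → posterior Normal(56/69, 8/23)
obs 7: x=1/2 → posterior Normal(61/79, 24/79)
obs 8: x=-1/2 → posterior Normal(56/89, 24/89)
obs 9: x=-2 → posterior Normal(4/11, 8/33)
obs 10: x=0 → posterior Normal(36/109, 24/109)
obs 11: x=-3/2 → posterior Normal(3/17, 24/119)
obs 12: x=4 → posterior Normal(61/129, 8/43)
obs 13: x=-5 → posterior Normal(11/139, 24/139)
obs 14: x=-6 → posterior Normal(-49/149, 24/149)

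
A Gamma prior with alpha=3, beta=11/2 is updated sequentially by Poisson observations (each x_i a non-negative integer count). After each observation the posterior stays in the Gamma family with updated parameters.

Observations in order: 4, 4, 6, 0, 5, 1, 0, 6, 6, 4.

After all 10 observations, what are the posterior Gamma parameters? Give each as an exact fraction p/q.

alpha=39, beta=31/2

obs 1: x=4 → posterior Gamma(7, 13/2)
obs 2: x=4 → posterior Gamma(11, 15/2)
obs 3: x=6 → posterior Gamma(17, 17/2)
obs 4: x=0 → posterior Gamma(17, 19/2)
obs 5: x=5 → posterior Gamma(22, 21/2)
obs 6: x=1 → posterior Gamma(23, 23/2)
obs 7: x=0 → posterior Gamma(23, 25/2)
obs 8: x=6 → posterior Gamma(29, 27/2)
obs 9: x=6 → posterior Gamma(35, 29/2)
obs 10: x=4 → posterior Gamma(39, 31/2)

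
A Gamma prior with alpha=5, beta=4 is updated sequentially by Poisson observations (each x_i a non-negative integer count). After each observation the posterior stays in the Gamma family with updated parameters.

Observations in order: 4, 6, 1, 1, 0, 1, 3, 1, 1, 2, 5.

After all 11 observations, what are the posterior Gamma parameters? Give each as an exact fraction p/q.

obs 1: x=4 → posterior Gamma(9, 5)
obs 2: x=6 → posterior Gamma(15, 6)
obs 3: x=1 → posterior Gamma(16, 7)
obs 4: x=1 → posterior Gamma(17, 8)
obs 5: x=0 → posterior Gamma(17, 9)
obs 6: x=1 → posterior Gamma(18, 10)
obs 7: x=3 → posterior Gamma(21, 11)
obs 8: x=1 → posterior Gamma(22, 12)
obs 9: x=1 → posterior Gamma(23, 13)
obs 10: x=2 → posterior Gamma(25, 14)
obs 11: x=5 → posterior Gamma(30, 15)

alpha=30, beta=15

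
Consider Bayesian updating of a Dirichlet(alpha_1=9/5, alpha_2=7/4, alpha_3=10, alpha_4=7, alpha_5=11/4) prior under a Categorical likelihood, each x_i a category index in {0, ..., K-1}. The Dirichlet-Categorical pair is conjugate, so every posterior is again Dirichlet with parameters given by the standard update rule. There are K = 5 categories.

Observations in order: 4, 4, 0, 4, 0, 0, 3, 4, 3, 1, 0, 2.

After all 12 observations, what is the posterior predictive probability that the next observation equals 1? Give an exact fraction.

obs 1: x=4 → posterior Dirichlet(9/5, 7/4, 10, 7, 15/4)
obs 2: x=4 → posterior Dirichlet(9/5, 7/4, 10, 7, 19/4)
obs 3: x=0 → posterior Dirichlet(14/5, 7/4, 10, 7, 19/4)
obs 4: x=4 → posterior Dirichlet(14/5, 7/4, 10, 7, 23/4)
obs 5: x=0 → posterior Dirichlet(19/5, 7/4, 10, 7, 23/4)
obs 6: x=0 → posterior Dirichlet(24/5, 7/4, 10, 7, 23/4)
obs 7: x=3 → posterior Dirichlet(24/5, 7/4, 10, 8, 23/4)
obs 8: x=4 → posterior Dirichlet(24/5, 7/4, 10, 8, 27/4)
obs 9: x=3 → posterior Dirichlet(24/5, 7/4, 10, 9, 27/4)
obs 10: x=1 → posterior Dirichlet(24/5, 11/4, 10, 9, 27/4)
obs 11: x=0 → posterior Dirichlet(29/5, 11/4, 10, 9, 27/4)
obs 12: x=2 → posterior Dirichlet(29/5, 11/4, 11, 9, 27/4)

55/706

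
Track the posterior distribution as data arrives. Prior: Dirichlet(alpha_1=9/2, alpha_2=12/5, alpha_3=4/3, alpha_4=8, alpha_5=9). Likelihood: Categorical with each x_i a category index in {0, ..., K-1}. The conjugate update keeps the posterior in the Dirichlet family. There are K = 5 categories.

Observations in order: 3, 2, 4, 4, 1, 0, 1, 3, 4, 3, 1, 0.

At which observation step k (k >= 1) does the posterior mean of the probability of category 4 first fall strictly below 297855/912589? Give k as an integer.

k = 12

obs 1: x=3 → posterior Dirichlet(9/2, 12/5, 4/3, 9, 9)
obs 2: x=2 → posterior Dirichlet(9/2, 12/5, 7/3, 9, 9)
obs 3: x=4 → posterior Dirichlet(9/2, 12/5, 7/3, 9, 10)
obs 4: x=4 → posterior Dirichlet(9/2, 12/5, 7/3, 9, 11)
obs 5: x=1 → posterior Dirichlet(9/2, 17/5, 7/3, 9, 11)
obs 6: x=0 → posterior Dirichlet(11/2, 17/5, 7/3, 9, 11)
obs 7: x=1 → posterior Dirichlet(11/2, 22/5, 7/3, 9, 11)
obs 8: x=3 → posterior Dirichlet(11/2, 22/5, 7/3, 10, 11)
obs 9: x=4 → posterior Dirichlet(11/2, 22/5, 7/3, 10, 12)
obs 10: x=3 → posterior Dirichlet(11/2, 22/5, 7/3, 11, 12)
obs 11: x=1 → posterior Dirichlet(11/2, 27/5, 7/3, 11, 12)
obs 12: x=0 → posterior Dirichlet(13/2, 27/5, 7/3, 11, 12)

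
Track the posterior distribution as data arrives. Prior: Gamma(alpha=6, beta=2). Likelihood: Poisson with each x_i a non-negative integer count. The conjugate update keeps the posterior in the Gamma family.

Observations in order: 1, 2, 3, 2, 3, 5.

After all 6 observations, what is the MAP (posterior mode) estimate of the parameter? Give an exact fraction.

obs 1: x=1 → posterior Gamma(7, 3)
obs 2: x=2 → posterior Gamma(9, 4)
obs 3: x=3 → posterior Gamma(12, 5)
obs 4: x=2 → posterior Gamma(14, 6)
obs 5: x=3 → posterior Gamma(17, 7)
obs 6: x=5 → posterior Gamma(22, 8)

21/8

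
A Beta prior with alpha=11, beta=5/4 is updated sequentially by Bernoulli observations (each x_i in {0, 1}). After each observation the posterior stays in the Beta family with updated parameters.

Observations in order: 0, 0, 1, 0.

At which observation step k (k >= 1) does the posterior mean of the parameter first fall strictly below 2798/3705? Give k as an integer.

k = 4

obs 1: x=0 → posterior Beta(11, 9/4)
obs 2: x=0 → posterior Beta(11, 13/4)
obs 3: x=1 → posterior Beta(12, 13/4)
obs 4: x=0 → posterior Beta(12, 17/4)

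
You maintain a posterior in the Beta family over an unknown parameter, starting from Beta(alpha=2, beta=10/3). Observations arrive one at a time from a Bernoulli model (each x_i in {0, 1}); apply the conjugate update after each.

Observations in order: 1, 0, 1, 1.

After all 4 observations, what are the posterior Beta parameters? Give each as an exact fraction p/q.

alpha=5, beta=13/3

obs 1: x=1 → posterior Beta(3, 10/3)
obs 2: x=0 → posterior Beta(3, 13/3)
obs 3: x=1 → posterior Beta(4, 13/3)
obs 4: x=1 → posterior Beta(5, 13/3)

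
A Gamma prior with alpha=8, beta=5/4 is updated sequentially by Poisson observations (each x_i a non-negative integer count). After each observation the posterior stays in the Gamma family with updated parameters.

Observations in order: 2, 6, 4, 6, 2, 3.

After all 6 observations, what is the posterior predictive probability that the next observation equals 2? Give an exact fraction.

obs 1: x=2 → posterior Gamma(10, 9/4)
obs 2: x=6 → posterior Gamma(16, 13/4)
obs 3: x=4 → posterior Gamma(20, 17/4)
obs 4: x=6 → posterior Gamma(26, 21/4)
obs 5: x=2 → posterior Gamma(28, 25/4)
obs 6: x=3 → posterior Gamma(31, 29/4)

17137189298960879485225324386880594286988933196544/129110040087761027839616029934664535539337183380513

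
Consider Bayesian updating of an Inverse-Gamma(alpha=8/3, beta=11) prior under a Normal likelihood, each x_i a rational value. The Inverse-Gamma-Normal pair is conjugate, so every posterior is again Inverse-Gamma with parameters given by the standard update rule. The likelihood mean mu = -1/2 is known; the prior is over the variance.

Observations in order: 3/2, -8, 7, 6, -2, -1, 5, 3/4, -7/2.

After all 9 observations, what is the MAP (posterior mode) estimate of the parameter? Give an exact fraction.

10755/784

obs 1: x=3/2 → posterior Inverse-Gamma(19/6, 13)
obs 2: x=-8 → posterior Inverse-Gamma(11/3, 329/8)
obs 3: x=7 → posterior Inverse-Gamma(25/6, 277/4)
obs 4: x=6 → posterior Inverse-Gamma(14/3, 723/8)
obs 5: x=-2 → posterior Inverse-Gamma(31/6, 183/2)
obs 6: x=-1 → posterior Inverse-Gamma(17/3, 733/8)
obs 7: x=5 → posterior Inverse-Gamma(37/6, 427/4)
obs 8: x=3/4 → posterior Inverse-Gamma(20/3, 3441/32)
obs 9: x=-7/2 → posterior Inverse-Gamma(43/6, 3585/32)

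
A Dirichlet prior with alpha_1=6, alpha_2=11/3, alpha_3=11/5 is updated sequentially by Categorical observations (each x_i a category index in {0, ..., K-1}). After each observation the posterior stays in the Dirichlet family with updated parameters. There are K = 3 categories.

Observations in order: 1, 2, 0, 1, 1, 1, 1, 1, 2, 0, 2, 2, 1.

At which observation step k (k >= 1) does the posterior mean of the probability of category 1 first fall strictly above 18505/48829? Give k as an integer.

obs 1: x=1 → posterior Dirichlet(6, 14/3, 11/5)
obs 2: x=2 → posterior Dirichlet(6, 14/3, 16/5)
obs 3: x=0 → posterior Dirichlet(7, 14/3, 16/5)
obs 4: x=1 → posterior Dirichlet(7, 17/3, 16/5)
obs 5: x=1 → posterior Dirichlet(7, 20/3, 16/5)
obs 6: x=1 → posterior Dirichlet(7, 23/3, 16/5)
obs 7: x=1 → posterior Dirichlet(7, 26/3, 16/5)
obs 8: x=1 → posterior Dirichlet(7, 29/3, 16/5)
obs 9: x=2 → posterior Dirichlet(7, 29/3, 21/5)
obs 10: x=0 → posterior Dirichlet(8, 29/3, 21/5)
obs 11: x=2 → posterior Dirichlet(8, 29/3, 26/5)
obs 12: x=2 → posterior Dirichlet(8, 29/3, 31/5)
obs 13: x=1 → posterior Dirichlet(8, 32/3, 31/5)

k = 5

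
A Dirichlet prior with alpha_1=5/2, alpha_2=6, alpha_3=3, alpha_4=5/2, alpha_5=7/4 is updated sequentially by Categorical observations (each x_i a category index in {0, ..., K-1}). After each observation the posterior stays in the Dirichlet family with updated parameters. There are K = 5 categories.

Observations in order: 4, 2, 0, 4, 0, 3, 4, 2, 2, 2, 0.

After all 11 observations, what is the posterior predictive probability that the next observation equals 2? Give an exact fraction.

28/107

obs 1: x=4 → posterior Dirichlet(5/2, 6, 3, 5/2, 11/4)
obs 2: x=2 → posterior Dirichlet(5/2, 6, 4, 5/2, 11/4)
obs 3: x=0 → posterior Dirichlet(7/2, 6, 4, 5/2, 11/4)
obs 4: x=4 → posterior Dirichlet(7/2, 6, 4, 5/2, 15/4)
obs 5: x=0 → posterior Dirichlet(9/2, 6, 4, 5/2, 15/4)
obs 6: x=3 → posterior Dirichlet(9/2, 6, 4, 7/2, 15/4)
obs 7: x=4 → posterior Dirichlet(9/2, 6, 4, 7/2, 19/4)
obs 8: x=2 → posterior Dirichlet(9/2, 6, 5, 7/2, 19/4)
obs 9: x=2 → posterior Dirichlet(9/2, 6, 6, 7/2, 19/4)
obs 10: x=2 → posterior Dirichlet(9/2, 6, 7, 7/2, 19/4)
obs 11: x=0 → posterior Dirichlet(11/2, 6, 7, 7/2, 19/4)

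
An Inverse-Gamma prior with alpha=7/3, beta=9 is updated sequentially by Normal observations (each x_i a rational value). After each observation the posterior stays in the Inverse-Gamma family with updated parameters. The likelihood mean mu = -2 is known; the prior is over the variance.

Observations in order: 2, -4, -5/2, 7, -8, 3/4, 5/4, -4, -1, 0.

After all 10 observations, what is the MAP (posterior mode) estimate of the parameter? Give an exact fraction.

obs 1: x=2 → posterior Inverse-Gamma(17/6, 17)
obs 2: x=-4 → posterior Inverse-Gamma(10/3, 19)
obs 3: x=-5/2 → posterior Inverse-Gamma(23/6, 153/8)
obs 4: x=7 → posterior Inverse-Gamma(13/3, 477/8)
obs 5: x=-8 → posterior Inverse-Gamma(29/6, 621/8)
obs 6: x=3/4 → posterior Inverse-Gamma(16/3, 2605/32)
obs 7: x=5/4 → posterior Inverse-Gamma(35/6, 1387/16)
obs 8: x=-4 → posterior Inverse-Gamma(19/3, 1419/16)
obs 9: x=-1 → posterior Inverse-Gamma(41/6, 1427/16)
obs 10: x=0 → posterior Inverse-Gamma(22/3, 1459/16)

4377/400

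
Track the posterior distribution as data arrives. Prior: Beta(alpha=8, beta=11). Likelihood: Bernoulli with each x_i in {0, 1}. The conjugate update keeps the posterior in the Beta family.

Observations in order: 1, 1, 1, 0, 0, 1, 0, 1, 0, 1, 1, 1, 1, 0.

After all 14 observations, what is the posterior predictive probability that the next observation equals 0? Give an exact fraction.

16/33

obs 1: x=1 → posterior Beta(9, 11)
obs 2: x=1 → posterior Beta(10, 11)
obs 3: x=1 → posterior Beta(11, 11)
obs 4: x=0 → posterior Beta(11, 12)
obs 5: x=0 → posterior Beta(11, 13)
obs 6: x=1 → posterior Beta(12, 13)
obs 7: x=0 → posterior Beta(12, 14)
obs 8: x=1 → posterior Beta(13, 14)
obs 9: x=0 → posterior Beta(13, 15)
obs 10: x=1 → posterior Beta(14, 15)
obs 11: x=1 → posterior Beta(15, 15)
obs 12: x=1 → posterior Beta(16, 15)
obs 13: x=1 → posterior Beta(17, 15)
obs 14: x=0 → posterior Beta(17, 16)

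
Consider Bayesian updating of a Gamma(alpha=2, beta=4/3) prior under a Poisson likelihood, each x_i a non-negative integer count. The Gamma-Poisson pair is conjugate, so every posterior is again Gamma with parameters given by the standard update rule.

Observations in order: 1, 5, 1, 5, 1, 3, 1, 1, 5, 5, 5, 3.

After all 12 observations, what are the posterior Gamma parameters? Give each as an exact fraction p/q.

alpha=38, beta=40/3

obs 1: x=1 → posterior Gamma(3, 7/3)
obs 2: x=5 → posterior Gamma(8, 10/3)
obs 3: x=1 → posterior Gamma(9, 13/3)
obs 4: x=5 → posterior Gamma(14, 16/3)
obs 5: x=1 → posterior Gamma(15, 19/3)
obs 6: x=3 → posterior Gamma(18, 22/3)
obs 7: x=1 → posterior Gamma(19, 25/3)
obs 8: x=1 → posterior Gamma(20, 28/3)
obs 9: x=5 → posterior Gamma(25, 31/3)
obs 10: x=5 → posterior Gamma(30, 34/3)
obs 11: x=5 → posterior Gamma(35, 37/3)
obs 12: x=3 → posterior Gamma(38, 40/3)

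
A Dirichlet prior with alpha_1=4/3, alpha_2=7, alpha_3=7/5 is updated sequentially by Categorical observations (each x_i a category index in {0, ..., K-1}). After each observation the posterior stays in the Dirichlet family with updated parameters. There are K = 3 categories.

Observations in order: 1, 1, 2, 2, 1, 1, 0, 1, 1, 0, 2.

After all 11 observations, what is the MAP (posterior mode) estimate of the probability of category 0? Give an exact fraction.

obs 1: x=1 → posterior Dirichlet(4/3, 8, 7/5)
obs 2: x=1 → posterior Dirichlet(4/3, 9, 7/5)
obs 3: x=2 → posterior Dirichlet(4/3, 9, 12/5)
obs 4: x=2 → posterior Dirichlet(4/3, 9, 17/5)
obs 5: x=1 → posterior Dirichlet(4/3, 10, 17/5)
obs 6: x=1 → posterior Dirichlet(4/3, 11, 17/5)
obs 7: x=0 → posterior Dirichlet(7/3, 11, 17/5)
obs 8: x=1 → posterior Dirichlet(7/3, 12, 17/5)
obs 9: x=1 → posterior Dirichlet(7/3, 13, 17/5)
obs 10: x=0 → posterior Dirichlet(10/3, 13, 17/5)
obs 11: x=2 → posterior Dirichlet(10/3, 13, 22/5)

5/38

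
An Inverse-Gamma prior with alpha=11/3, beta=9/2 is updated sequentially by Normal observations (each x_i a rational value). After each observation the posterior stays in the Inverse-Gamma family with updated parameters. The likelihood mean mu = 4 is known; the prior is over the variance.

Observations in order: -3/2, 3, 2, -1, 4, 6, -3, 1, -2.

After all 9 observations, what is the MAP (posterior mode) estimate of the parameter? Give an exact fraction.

obs 1: x=-3/2 → posterior Inverse-Gamma(25/6, 157/8)
obs 2: x=3 → posterior Inverse-Gamma(14/3, 161/8)
obs 3: x=2 → posterior Inverse-Gamma(31/6, 177/8)
obs 4: x=-1 → posterior Inverse-Gamma(17/3, 277/8)
obs 5: x=4 → posterior Inverse-Gamma(37/6, 277/8)
obs 6: x=6 → posterior Inverse-Gamma(20/3, 293/8)
obs 7: x=-3 → posterior Inverse-Gamma(43/6, 489/8)
obs 8: x=1 → posterior Inverse-Gamma(23/3, 525/8)
obs 9: x=-2 → posterior Inverse-Gamma(49/6, 669/8)

2007/220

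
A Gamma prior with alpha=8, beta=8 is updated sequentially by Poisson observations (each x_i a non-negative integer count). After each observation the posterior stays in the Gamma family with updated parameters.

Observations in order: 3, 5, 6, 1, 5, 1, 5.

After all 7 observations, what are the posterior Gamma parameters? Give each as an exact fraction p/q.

alpha=34, beta=15

obs 1: x=3 → posterior Gamma(11, 9)
obs 2: x=5 → posterior Gamma(16, 10)
obs 3: x=6 → posterior Gamma(22, 11)
obs 4: x=1 → posterior Gamma(23, 12)
obs 5: x=5 → posterior Gamma(28, 13)
obs 6: x=1 → posterior Gamma(29, 14)
obs 7: x=5 → posterior Gamma(34, 15)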